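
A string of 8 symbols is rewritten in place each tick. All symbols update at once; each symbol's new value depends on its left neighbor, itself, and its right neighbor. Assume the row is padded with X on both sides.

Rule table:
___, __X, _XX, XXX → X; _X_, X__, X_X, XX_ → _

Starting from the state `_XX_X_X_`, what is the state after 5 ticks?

_XXXXXXX

_X______
___XXXXX
_XXXXXXX
_XXXXXXX  (fixed point — unchanged through tick 5)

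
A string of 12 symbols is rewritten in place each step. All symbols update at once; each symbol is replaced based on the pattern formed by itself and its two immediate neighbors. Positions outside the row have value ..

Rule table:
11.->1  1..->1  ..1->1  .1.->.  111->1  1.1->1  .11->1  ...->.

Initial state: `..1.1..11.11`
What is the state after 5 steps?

.1.1.1111111
1.1.11111111
.1.111111111
1.1111111111
.11111111111

.11111111111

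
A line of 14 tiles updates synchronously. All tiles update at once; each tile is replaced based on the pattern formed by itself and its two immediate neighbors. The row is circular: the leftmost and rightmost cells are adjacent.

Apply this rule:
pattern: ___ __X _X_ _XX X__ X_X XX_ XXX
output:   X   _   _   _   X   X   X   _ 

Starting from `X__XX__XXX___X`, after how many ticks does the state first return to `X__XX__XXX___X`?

14

XX__XX___XXX__
_XX__XXX___XX_
__XX___XXX__XX
X__XXX___XX__X
XX___XXX__XX__
_XXX___XX__XX_
___XXX__XX__XX
XX___XX__XX__X
_XXX__XX__XX__
___XX__XX__XXX
XX__XX__XX___X
_XX__XX__XXX__
__XX__XX___XXX
X__XX__XXX___X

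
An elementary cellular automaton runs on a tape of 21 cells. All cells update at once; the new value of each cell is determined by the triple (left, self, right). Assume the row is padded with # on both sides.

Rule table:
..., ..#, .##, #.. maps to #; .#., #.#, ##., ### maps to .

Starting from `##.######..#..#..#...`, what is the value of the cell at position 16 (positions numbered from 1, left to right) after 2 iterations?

...#.....##.##.##.###
###.######..#..#..#..
position 16 holds #

#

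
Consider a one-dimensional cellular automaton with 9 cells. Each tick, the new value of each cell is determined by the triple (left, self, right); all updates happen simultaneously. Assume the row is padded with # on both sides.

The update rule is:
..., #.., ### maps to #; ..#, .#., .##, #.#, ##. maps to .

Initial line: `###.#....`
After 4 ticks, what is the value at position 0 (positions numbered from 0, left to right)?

##...###.
#.##..#..
....#..#.
###..#...
position 0 holds #

#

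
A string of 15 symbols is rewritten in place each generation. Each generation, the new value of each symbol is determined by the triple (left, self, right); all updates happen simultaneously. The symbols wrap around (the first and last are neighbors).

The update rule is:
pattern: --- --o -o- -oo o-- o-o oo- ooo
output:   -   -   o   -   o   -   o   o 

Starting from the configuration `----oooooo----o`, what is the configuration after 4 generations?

o----oooooo---o
oo----oooooo---
-oo----oooooo--
--oo----oooooo-

--oo----oooooo-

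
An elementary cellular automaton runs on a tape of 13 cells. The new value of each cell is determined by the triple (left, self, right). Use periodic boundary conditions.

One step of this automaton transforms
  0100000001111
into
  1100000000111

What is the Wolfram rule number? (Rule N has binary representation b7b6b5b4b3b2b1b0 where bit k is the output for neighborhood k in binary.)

228

position 10: 111 → 1  (bit 7 = 1)
position 12: 110 → 1  (bit 6 = 1)
position 0: 101 → 1  (bit 5 = 1)
position 2: 100 → 0  (bit 4 = 0)
position 9: 011 → 0  (bit 3 = 0)
position 1: 010 → 1  (bit 2 = 1)
position 8: 001 → 0  (bit 1 = 0)
position 3: 000 → 0  (bit 0 = 0)
bits b7..b0 = 11100100 = 228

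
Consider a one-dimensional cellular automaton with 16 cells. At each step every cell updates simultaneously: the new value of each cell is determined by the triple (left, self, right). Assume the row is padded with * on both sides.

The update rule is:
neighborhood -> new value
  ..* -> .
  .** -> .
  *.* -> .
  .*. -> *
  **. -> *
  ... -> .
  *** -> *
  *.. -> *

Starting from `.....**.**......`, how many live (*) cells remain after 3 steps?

7

step 1: *.....*..**.....
step 2: **....**..**....
step 3: ***....**..**...
count of *: 7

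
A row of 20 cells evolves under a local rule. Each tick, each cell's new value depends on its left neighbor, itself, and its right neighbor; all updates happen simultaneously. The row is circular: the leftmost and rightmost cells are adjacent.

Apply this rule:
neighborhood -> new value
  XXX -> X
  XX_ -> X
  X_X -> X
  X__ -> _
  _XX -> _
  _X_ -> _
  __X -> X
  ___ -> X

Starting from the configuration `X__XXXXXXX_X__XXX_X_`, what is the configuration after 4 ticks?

tick 1: __X_XXXXXXX__X_XXX_X
tick 2: _X_X_XXXXXX_X_X_XXX_
tick 3: X_X_X_XXXXXX_X_X_XX_
tick 4: _X_X_X_XXXXXX_X_X_XX

_X_X_X_XXXXXX_X_X_XX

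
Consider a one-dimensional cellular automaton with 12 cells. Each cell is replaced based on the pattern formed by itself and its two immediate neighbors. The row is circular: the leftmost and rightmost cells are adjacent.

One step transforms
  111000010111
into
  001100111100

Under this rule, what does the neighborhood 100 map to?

1

At position 3 the neighborhood is 100; the next row has 1 there.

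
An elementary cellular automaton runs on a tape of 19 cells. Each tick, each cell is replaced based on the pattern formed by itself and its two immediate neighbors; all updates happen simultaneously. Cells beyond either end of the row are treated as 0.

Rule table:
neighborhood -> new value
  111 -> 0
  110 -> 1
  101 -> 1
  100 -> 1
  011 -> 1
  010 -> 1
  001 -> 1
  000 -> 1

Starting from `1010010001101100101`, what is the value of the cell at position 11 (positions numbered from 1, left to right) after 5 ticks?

tick 1: 1111111111111111111
tick 2: 1000000000000000001
tick 3: 1111111111111111111  (repeats tick 1; period 2)
tick 5: 1111111111111111111
position 11 holds 1

1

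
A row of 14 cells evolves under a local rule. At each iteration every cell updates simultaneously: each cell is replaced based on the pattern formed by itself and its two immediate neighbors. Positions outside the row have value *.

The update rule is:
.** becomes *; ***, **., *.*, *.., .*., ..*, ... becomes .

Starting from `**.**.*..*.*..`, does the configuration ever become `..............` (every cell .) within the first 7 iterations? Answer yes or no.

iteration 1: ...*..........
iteration 2: ..............
all cells are . at iteration 2

yes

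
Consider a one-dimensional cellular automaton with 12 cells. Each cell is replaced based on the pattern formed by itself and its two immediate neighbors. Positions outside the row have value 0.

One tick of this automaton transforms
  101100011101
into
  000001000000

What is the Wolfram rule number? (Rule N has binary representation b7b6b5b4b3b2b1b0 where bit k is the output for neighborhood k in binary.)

1

position 8: 111 → 0  (bit 7 = 0)
position 3: 110 → 0  (bit 6 = 0)
position 1: 101 → 0  (bit 5 = 0)
position 4: 100 → 0  (bit 4 = 0)
position 2: 011 → 0  (bit 3 = 0)
position 0: 010 → 0  (bit 2 = 0)
position 6: 001 → 0  (bit 1 = 0)
position 5: 000 → 1  (bit 0 = 1)
bits b7..b0 = 00000001 = 1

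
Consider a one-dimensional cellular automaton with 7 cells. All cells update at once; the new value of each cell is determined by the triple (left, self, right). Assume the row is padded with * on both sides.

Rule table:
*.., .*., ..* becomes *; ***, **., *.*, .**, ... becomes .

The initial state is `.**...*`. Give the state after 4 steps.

*...**.

step 1: ...*.*.
step 2: *.**.*.
step 3: .....*.
step 4: *...**.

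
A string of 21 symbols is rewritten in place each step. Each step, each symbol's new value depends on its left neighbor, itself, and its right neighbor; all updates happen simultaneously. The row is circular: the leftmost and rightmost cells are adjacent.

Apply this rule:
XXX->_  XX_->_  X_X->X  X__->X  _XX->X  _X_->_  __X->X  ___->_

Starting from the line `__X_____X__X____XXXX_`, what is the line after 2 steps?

_X_X___X_XX_X__XX___X
X_X_X_X_XX_X_XXX_X_X_

X_X_X_X_XX_X_XXX_X_X_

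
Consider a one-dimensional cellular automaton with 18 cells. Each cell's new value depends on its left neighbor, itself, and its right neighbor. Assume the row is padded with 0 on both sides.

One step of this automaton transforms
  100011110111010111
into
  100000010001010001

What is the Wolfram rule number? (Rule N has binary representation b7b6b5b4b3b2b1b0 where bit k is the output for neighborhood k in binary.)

68

position 5: 111 → 0  (bit 7 = 0)
position 7: 110 → 1  (bit 6 = 1)
position 8: 101 → 0  (bit 5 = 0)
position 1: 100 → 0  (bit 4 = 0)
position 4: 011 → 0  (bit 3 = 0)
position 0: 010 → 1  (bit 2 = 1)
position 3: 001 → 0  (bit 1 = 0)
position 2: 000 → 0  (bit 0 = 0)
bits b7..b0 = 01000100 = 68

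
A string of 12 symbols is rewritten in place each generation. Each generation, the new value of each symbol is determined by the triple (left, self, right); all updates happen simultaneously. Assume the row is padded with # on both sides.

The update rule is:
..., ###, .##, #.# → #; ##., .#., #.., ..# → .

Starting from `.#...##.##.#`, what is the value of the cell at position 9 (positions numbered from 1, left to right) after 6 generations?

#

#..#.#.##.##
....#.##.###
.##..##.####
##...#.#####
#..#..######
......######
position 9 holds #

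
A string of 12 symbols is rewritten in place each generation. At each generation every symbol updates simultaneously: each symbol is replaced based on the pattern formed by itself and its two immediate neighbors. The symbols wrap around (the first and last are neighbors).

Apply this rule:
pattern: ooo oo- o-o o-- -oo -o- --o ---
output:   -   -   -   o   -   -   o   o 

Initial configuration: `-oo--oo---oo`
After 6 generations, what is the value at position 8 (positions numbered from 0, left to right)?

-

---oo--ooo--
ooo--oo---oo
---oo--ooo--  (repeats generation 1; period 2)
generation 6: ooo--oo---oo
position 8 holds -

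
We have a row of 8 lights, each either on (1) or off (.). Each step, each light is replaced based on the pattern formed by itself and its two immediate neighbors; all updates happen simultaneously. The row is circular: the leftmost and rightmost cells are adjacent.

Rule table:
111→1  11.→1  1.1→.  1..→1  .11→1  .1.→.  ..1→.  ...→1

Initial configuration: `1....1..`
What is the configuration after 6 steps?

.1111111

.111..1.
.1111..1
.11111..
.1111111
.1111111  (fixed point — unchanged through step 6)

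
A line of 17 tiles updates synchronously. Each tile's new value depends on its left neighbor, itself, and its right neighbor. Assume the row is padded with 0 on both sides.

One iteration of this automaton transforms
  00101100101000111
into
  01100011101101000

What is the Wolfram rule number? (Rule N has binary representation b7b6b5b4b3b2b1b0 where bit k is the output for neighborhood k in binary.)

22

position 15: 111 → 0  (bit 7 = 0)
position 5: 110 → 0  (bit 6 = 0)
position 3: 101 → 0  (bit 5 = 0)
position 6: 100 → 1  (bit 4 = 1)
position 4: 011 → 0  (bit 3 = 0)
position 2: 010 → 1  (bit 2 = 1)
position 1: 001 → 1  (bit 1 = 1)
position 0: 000 → 0  (bit 0 = 0)
bits b7..b0 = 00010110 = 22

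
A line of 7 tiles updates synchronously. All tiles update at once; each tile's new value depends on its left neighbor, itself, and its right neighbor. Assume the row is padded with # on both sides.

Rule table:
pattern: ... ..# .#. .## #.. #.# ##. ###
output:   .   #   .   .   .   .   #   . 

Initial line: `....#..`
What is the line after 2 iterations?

iteration 1: ...#..#
iteration 2: ..#..#.

..#..#.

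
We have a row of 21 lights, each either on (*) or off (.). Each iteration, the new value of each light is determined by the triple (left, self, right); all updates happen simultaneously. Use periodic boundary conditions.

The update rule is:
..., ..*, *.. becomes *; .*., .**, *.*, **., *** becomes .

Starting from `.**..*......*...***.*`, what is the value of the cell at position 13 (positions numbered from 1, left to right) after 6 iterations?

.

...**.******.***.....
***.............*****
...*************.....
***.............*****  (repeats iteration 2; period 2)
iteration 6: ***.............*****
position 13 holds .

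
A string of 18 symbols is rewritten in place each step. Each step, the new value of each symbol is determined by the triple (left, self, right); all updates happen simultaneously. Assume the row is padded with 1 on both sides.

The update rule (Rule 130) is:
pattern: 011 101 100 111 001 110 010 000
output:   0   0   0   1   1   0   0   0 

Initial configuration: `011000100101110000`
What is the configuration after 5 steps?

000001001000100001
000010010001000010
000100100010000100
001001000100001001
010010001000010010

010010001000010010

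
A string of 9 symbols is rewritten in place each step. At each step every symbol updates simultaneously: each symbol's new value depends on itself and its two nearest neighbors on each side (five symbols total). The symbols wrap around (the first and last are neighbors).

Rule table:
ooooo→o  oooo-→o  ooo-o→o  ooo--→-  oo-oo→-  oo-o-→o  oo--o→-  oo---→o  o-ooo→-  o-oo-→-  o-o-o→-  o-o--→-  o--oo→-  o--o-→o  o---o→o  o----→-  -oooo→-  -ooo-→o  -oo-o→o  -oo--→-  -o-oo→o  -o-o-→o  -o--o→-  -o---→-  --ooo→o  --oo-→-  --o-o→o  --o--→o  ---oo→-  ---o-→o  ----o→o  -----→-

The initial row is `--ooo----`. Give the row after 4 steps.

step 1: o-oo-o---
step 2: oo-oo--oo
step 3: oo-----o-
step 4: --o--oooo

--o--oooo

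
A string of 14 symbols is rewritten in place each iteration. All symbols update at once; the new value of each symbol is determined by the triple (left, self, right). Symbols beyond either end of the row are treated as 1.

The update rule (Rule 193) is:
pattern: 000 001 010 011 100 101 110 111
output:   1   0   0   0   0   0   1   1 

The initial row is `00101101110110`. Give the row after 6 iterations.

iteration 1: 00000100110010
iteration 2: 01110000010000
iteration 3: 00110111000110
iteration 4: 00010011010010
iteration 5: 01000001000000
iteration 6: 00011100011110

00011100011110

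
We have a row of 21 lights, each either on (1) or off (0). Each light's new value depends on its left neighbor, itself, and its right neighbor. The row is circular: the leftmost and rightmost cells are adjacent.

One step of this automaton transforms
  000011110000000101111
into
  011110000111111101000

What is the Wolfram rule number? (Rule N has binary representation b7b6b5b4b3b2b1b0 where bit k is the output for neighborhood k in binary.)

15

position 5: 111 → 0  (bit 7 = 0)
position 7: 110 → 0  (bit 6 = 0)
position 16: 101 → 0  (bit 5 = 0)
position 0: 100 → 0  (bit 4 = 0)
position 4: 011 → 1  (bit 3 = 1)
position 15: 010 → 1  (bit 2 = 1)
position 3: 001 → 1  (bit 1 = 1)
position 1: 000 → 1  (bit 0 = 1)
bits b7..b0 = 00001111 = 15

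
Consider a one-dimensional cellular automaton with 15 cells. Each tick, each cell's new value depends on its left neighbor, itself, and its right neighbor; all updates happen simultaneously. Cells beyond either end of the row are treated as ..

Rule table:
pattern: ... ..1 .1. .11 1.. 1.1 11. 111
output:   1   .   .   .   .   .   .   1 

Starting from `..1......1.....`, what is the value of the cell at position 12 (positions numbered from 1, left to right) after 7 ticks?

1

tick 1: 1...1111...1111
tick 2: ..1..11..1..11.
tick 3: 1..............
tick 4: ..1111111111111
tick 5: 1..11111111111.
tick 6: ....111111111..
tick 7: 111..1111111..1
position 12 holds 1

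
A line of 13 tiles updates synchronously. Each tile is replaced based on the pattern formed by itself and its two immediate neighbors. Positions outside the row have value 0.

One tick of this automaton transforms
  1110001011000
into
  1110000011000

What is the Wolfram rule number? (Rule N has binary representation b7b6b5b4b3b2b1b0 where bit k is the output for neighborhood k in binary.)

200

position 1: 111 → 1  (bit 7 = 1)
position 2: 110 → 1  (bit 6 = 1)
position 7: 101 → 0  (bit 5 = 0)
position 3: 100 → 0  (bit 4 = 0)
position 0: 011 → 1  (bit 3 = 1)
position 6: 010 → 0  (bit 2 = 0)
position 5: 001 → 0  (bit 1 = 0)
position 4: 000 → 0  (bit 0 = 0)
bits b7..b0 = 11001000 = 200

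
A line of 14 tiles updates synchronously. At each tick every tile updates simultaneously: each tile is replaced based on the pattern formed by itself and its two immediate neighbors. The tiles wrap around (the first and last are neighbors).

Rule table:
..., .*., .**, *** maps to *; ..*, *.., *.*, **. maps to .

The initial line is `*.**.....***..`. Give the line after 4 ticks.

*.*..*.*.*..*.

tick 1: *.*..***.**...
tick 2: *.*..**..*..*.
tick 3: *.*..*...*..*.
tick 4: *.*..*.*.*..*.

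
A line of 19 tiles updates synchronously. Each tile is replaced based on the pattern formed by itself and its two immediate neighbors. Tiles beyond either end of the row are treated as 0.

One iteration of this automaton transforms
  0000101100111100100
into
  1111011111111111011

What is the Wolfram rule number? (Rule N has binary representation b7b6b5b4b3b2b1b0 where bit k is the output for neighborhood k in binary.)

position 11: 111 → 1  (bit 7 = 1)
position 7: 110 → 1  (bit 6 = 1)
position 5: 101 → 1  (bit 5 = 1)
position 8: 100 → 1  (bit 4 = 1)
position 6: 011 → 1  (bit 3 = 1)
position 4: 010 → 0  (bit 2 = 0)
position 3: 001 → 1  (bit 1 = 1)
position 0: 000 → 1  (bit 0 = 1)
bits b7..b0 = 11111011 = 251

251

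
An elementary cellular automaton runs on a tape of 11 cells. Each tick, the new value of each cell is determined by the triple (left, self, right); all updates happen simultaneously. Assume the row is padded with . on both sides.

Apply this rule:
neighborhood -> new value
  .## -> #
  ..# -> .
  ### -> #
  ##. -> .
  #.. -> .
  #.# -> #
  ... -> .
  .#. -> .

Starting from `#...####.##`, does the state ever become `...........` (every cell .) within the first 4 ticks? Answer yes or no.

tick 1: ....###.##.
tick 2: ....##.##..
tick 3: ....#.##...
tick 4: .....##....
tick 4 is .....##...., still not uniform .

no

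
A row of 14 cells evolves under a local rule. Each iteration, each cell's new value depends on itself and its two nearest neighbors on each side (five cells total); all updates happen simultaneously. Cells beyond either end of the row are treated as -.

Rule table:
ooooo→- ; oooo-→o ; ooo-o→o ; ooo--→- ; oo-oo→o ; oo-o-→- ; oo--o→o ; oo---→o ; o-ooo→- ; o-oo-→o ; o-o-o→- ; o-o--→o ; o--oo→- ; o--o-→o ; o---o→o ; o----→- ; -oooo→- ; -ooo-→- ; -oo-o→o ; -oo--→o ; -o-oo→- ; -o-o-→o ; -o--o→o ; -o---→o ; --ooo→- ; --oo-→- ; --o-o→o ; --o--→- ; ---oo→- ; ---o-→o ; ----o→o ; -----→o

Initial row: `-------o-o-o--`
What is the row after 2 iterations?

-------ooo---o

iteration 1: ooooooooo-ooo-
iteration 2: -------ooo---o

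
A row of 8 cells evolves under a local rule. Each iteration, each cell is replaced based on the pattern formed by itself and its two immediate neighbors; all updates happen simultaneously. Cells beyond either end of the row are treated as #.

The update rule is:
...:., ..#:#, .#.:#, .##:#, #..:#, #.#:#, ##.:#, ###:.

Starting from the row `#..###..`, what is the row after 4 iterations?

iteration 1: ####.###
iteration 2: ...###..
iteration 3: #.##.###
iteration 4: ######..

######..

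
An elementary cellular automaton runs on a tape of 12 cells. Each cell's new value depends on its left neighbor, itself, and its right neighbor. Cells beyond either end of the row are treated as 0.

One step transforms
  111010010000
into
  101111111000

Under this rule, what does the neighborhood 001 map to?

At position 6 the neighborhood is 001; the next row has 1 there.

1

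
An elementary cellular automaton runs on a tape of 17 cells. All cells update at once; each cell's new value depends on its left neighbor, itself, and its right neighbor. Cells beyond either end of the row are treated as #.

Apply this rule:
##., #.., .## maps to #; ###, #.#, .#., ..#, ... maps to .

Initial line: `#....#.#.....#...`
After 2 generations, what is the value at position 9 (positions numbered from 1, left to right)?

generation 1: ##......#.....#..
generation 2: .##......#.....#.
position 9 holds .

.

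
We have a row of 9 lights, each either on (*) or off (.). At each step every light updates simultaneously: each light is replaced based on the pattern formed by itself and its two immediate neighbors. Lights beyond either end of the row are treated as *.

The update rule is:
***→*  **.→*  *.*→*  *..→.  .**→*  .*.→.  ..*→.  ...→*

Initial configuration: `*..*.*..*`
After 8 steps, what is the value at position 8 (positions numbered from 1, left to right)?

*

step 1: *...*...*
step 2: *.*...*.*
step 3: **..*..**
step 4: **.....**
step 5: **.***.**
step 6: *********
step 7: *********  (fixed point — unchanged through step 8)
position 8 holds *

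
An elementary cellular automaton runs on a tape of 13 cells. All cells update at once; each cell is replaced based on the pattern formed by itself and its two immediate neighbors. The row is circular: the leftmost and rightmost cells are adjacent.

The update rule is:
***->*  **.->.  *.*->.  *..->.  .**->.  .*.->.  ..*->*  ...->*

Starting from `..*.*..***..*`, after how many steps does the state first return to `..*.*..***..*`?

step 1: .*....*.*..*.
step 2: *..***....*..
step 3: ..*.*..***..*

3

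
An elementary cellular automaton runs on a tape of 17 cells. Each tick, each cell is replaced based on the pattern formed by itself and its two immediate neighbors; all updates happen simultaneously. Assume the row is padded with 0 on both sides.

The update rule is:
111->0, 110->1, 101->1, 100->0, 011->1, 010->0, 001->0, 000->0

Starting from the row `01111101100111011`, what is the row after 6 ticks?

00000000000011000

01000111100101111
00000100100011001
00000000000011000
00000000000011000  (fixed point — unchanged through tick 6)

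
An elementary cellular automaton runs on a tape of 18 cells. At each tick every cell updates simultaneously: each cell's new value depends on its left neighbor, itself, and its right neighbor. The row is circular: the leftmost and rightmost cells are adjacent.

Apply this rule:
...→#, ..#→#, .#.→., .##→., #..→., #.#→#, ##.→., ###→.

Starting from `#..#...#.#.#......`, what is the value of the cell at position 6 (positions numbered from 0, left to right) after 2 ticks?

..#..##.#.#..#####
.#..#..#.#..#.....
position 6 holds .

.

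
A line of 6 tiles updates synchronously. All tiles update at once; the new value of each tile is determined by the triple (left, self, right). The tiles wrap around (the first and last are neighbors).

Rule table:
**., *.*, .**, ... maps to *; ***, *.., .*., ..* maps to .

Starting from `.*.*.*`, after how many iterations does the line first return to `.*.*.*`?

2

*.*.*.
.*.*.*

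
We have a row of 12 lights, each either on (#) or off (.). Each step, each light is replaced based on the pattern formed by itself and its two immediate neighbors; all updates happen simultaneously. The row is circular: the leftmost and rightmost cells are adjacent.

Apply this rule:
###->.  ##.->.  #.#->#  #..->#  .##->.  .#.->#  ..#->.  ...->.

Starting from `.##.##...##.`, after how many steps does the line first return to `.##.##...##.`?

...#..#....#
#..##.##...#
.#...#..#...
.##..##.##..
...#...#..#.
...##..##.##
#....#...#..
##...##..##.
..#....#...#
#.##...##..#
.#..#....#..
.##.##...##.

12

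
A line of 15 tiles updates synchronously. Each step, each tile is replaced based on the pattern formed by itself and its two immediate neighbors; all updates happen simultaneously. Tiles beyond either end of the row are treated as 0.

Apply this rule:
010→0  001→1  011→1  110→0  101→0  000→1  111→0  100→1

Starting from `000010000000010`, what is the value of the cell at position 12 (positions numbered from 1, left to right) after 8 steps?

111101111111101
100001000000000
011110111111111
110000100000000
101111011111111
001000010000000
110111101111111
100100001000000
position 12 holds 0

0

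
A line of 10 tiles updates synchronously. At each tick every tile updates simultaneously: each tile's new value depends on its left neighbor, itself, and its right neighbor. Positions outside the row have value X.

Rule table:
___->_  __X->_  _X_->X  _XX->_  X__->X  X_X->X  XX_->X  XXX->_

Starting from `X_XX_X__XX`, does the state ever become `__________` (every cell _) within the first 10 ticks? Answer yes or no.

tick 1: XX_XXXX___
tick 2: _XX___XX__
tick 3: X_XX___XX_
tick 4: XX_XX___XX
tick 5: _XX_XX____
tick 6: X_XX_XX___
tick 7: XX_XX_XX__
tick 8: _XX_XX_XX_
tick 9: X_XX_XX_XX
tick 10: XX_XX_XX__
tick 10 is XX_XX_XX__, still not uniform _

no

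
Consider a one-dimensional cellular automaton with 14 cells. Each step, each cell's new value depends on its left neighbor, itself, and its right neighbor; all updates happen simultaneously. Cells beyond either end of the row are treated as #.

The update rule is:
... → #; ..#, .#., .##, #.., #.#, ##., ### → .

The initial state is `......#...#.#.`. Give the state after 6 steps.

step 1: .####...#.....
step 2: ......#...###.
step 3: .####...#.....  (repeats step 1; period 2)
step 6: ......#...###.

......#...###.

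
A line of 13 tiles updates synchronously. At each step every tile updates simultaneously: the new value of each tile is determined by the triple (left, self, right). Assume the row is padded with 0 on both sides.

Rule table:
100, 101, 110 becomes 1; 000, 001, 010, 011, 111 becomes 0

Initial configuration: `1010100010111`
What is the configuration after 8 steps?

0000000010101

step 1: 0101010001001
step 2: 0010101000100
step 3: 0001010100010
step 4: 0000101010001
step 5: 0000010101000
step 6: 0000001010100
step 7: 0000000101010
step 8: 0000000010101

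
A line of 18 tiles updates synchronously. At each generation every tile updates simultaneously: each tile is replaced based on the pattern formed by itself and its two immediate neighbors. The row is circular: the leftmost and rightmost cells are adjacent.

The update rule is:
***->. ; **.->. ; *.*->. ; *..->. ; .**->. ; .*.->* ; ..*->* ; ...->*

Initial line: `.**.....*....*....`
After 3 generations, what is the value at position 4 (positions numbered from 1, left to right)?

.

*...*****.****.***
..**..............
**...*************
position 4 holds .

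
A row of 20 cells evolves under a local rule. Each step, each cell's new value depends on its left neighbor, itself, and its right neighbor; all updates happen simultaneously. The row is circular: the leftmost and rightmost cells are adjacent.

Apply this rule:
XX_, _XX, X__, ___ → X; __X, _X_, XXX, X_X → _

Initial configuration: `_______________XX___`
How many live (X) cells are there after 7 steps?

XXXXXXXXXXXXXX_XXXXX
_____________X_X____
XXXXXXXXXXXX____XXXX
___________XXXX_X___
XXXXXXXXXX_X__X__XXX
_________X__X__X_X__
XXXXXXXX__X__X____XX
count of X: 12

12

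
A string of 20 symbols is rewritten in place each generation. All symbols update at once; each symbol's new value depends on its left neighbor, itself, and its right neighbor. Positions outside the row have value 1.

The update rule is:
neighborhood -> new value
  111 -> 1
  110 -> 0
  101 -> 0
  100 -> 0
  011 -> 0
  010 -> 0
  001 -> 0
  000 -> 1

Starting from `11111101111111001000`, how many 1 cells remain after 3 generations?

11111000111110000010
11110010011100111000
11100000001000010010
count of 1: 6

6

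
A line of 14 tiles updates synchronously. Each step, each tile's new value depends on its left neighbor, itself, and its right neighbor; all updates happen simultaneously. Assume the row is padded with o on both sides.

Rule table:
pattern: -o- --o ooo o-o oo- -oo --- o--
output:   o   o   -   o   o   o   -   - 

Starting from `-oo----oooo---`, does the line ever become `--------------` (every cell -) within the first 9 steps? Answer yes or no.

ooo---oo--o--o
--o--ooo-oo-oo
-oo-oo-oooooo-
oooooooo----oo
-------o---oo-
------oo--oooo
-----ooo-oo---
----oo-oooo--o
---ooooo--o-oo
step 9 is ---ooooo--o-oo, still not uniform -

no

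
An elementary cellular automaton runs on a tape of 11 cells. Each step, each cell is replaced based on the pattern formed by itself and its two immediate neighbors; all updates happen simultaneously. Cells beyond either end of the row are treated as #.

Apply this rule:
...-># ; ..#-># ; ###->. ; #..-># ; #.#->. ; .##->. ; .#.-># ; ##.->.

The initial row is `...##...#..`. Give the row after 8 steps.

###..######
...##......
###..######  (repeats step 1; period 2)
step 8: ...##......

...##......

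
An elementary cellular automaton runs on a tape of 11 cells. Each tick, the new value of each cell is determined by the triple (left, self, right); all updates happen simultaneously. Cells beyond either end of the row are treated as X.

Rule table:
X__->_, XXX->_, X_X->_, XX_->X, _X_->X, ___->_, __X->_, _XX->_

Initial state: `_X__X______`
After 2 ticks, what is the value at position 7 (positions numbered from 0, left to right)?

_

tick 1: _X__X______  (fixed point — unchanged through tick 2)
position 7 holds _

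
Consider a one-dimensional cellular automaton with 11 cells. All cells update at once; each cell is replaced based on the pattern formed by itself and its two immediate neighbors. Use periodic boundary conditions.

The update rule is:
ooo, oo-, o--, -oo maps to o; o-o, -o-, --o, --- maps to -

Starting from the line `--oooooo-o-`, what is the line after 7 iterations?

iteration 1: --oooooo--o
iteration 2: o-ooooooo--
iteration 3: --oooooooo-
iteration 4: --ooooooooo
iteration 5: o-ooooooooo
iteration 6: o-ooooooooo  (fixed point — unchanged through iteration 7)

o-ooooooooo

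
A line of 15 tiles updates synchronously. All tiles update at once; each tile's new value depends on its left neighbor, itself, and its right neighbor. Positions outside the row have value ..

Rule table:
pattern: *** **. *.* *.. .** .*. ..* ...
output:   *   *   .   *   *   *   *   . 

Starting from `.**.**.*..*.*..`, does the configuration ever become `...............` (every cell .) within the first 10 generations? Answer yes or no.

no

generation 1: ***.**.****.**.
generation 2: ***.**.****.***
generation 3: ***.**.****.***  (fixed point — unchanged through generation 10)
generation 10 is ***.**.****.***, still not uniform .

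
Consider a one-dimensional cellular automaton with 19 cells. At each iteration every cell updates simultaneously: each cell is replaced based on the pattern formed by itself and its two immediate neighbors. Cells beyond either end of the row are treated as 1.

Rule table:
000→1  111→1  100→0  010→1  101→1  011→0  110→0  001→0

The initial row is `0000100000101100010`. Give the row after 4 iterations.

0110110110111000011

0110101110110001011
1001110101000101101
0000101111010110010
0110110110111000011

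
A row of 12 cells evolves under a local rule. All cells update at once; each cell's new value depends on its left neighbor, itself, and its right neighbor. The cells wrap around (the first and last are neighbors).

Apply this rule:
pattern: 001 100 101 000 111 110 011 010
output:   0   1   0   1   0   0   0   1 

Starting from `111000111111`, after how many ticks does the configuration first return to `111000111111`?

24

000110000000
110001111111
001100000000
100011111111
011000000000
000111111111
110000000000
001111111110
100000000001
011111111100
000000000011
111111111000
000000000110
111111110001
000000001100
111111100011
000000011000
111111000111
000000110000
111110001111
000001100000
111100011111
000011000000
111000111111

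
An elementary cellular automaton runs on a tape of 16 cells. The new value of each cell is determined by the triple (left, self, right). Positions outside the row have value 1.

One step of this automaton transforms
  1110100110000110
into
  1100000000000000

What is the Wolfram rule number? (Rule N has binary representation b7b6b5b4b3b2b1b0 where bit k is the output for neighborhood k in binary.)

128

position 0: 111 → 1  (bit 7 = 1)
position 2: 110 → 0  (bit 6 = 0)
position 3: 101 → 0  (bit 5 = 0)
position 5: 100 → 0  (bit 4 = 0)
position 7: 011 → 0  (bit 3 = 0)
position 4: 010 → 0  (bit 2 = 0)
position 6: 001 → 0  (bit 1 = 0)
position 10: 000 → 0  (bit 0 = 0)
bits b7..b0 = 10000000 = 128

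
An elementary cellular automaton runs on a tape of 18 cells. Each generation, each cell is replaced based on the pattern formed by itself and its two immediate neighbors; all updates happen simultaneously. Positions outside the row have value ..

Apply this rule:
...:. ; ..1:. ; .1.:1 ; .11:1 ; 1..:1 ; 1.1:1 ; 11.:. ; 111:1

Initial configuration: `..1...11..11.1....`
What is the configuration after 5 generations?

..11..1.1.1.111...
..1.1.11111111.1..
..11111111111.111.
..1111111111.111.1
..111111111.111.11

..111111111.111.11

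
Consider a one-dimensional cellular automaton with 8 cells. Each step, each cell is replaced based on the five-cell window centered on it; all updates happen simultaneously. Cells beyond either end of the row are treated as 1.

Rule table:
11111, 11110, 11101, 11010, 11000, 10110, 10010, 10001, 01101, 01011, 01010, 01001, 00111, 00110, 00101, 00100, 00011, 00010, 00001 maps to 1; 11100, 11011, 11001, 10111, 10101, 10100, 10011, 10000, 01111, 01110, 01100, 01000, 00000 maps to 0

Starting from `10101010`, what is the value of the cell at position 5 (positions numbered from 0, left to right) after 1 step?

11010101
position 5 holds 1

1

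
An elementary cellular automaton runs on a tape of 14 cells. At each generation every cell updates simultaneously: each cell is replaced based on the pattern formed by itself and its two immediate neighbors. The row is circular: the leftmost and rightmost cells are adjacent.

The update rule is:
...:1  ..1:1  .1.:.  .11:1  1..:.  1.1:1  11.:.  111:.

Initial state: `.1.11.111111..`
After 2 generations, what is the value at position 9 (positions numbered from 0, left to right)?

1.11.11......1
.11.11..111111
position 9 holds 1

1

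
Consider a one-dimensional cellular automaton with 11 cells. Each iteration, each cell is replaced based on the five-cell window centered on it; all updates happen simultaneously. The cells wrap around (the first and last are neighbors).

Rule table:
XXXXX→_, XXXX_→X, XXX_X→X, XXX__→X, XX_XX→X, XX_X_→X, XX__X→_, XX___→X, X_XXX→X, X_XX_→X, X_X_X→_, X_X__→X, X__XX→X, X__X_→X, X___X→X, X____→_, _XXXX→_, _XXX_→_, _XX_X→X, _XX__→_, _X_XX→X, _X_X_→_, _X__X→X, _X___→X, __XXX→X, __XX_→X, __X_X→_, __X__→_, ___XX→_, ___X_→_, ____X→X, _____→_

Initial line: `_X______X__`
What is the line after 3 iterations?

iteration 1: __X___X__XX
iteration 2: _X_XX__XXX_
iteration 3: X_XX__XX_X_

X_XX__XX_X_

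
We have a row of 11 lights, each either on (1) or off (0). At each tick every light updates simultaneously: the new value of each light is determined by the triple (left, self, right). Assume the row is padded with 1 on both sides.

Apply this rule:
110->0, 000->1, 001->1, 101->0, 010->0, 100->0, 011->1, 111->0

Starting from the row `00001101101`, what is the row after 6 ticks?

00011100011

01111001001
01000010011
00011100110
01110001100
01000111001
00011100011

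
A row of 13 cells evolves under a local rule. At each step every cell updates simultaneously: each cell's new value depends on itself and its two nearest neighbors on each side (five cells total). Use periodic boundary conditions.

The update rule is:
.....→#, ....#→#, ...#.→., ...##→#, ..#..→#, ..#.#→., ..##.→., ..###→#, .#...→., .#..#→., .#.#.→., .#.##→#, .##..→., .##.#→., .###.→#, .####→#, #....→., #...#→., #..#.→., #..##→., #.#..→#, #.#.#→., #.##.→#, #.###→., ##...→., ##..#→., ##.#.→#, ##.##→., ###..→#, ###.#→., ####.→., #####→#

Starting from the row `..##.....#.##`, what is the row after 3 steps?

####.#..#####

step 1: ......##..##.
step 2: .#####.......
step 3: ####.#..#####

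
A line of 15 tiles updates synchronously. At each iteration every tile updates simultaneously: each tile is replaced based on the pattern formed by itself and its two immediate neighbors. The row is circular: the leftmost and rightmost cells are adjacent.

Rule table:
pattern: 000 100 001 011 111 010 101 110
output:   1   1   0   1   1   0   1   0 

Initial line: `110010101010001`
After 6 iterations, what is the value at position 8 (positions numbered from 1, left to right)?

iteration 1: 101001010101101
iteration 2: 010100101011011
iteration 3: 101010010110110
iteration 4: 010101001101101
iteration 5: 101010101011010
iteration 6: 010101010110101
position 8 holds 1

1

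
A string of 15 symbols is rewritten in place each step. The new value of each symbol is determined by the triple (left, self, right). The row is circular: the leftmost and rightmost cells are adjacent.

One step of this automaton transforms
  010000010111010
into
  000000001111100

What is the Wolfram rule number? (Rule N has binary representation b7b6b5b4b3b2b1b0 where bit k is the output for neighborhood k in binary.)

position 10: 111 → 1  (bit 7 = 1)
position 11: 110 → 1  (bit 6 = 1)
position 8: 101 → 1  (bit 5 = 1)
position 2: 100 → 0  (bit 4 = 0)
position 9: 011 → 1  (bit 3 = 1)
position 1: 010 → 0  (bit 2 = 0)
position 0: 001 → 0  (bit 1 = 0)
position 3: 000 → 0  (bit 0 = 0)
bits b7..b0 = 11101000 = 232

232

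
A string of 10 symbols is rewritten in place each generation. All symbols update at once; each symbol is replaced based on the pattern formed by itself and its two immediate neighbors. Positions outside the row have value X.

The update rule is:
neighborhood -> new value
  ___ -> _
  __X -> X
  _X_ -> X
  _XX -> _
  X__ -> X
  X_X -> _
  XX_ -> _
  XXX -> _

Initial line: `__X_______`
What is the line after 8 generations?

XXXX_____X
____X___X_
X__XXX_XX_
_XX_______
___X_____X
X_XXX___X_
_____X_XX_
X___XX____

X___XX____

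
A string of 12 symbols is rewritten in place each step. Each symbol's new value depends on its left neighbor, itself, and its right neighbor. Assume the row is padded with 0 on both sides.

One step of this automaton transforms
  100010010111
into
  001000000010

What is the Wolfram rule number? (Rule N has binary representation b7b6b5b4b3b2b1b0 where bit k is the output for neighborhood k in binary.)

position 10: 111 → 1  (bit 7 = 1)
position 11: 110 → 0  (bit 6 = 0)
position 8: 101 → 0  (bit 5 = 0)
position 1: 100 → 0  (bit 4 = 0)
position 9: 011 → 0  (bit 3 = 0)
position 0: 010 → 0  (bit 2 = 0)
position 3: 001 → 0  (bit 1 = 0)
position 2: 000 → 1  (bit 0 = 1)
bits b7..b0 = 10000001 = 129

129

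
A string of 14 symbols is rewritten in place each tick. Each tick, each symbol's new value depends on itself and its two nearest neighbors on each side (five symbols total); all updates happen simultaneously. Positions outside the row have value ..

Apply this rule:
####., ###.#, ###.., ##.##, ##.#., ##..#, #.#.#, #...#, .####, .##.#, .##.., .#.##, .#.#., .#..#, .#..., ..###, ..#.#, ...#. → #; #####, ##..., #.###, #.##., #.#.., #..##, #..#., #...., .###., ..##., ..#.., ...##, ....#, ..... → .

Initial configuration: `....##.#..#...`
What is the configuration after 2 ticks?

.....##.#..#..
......##.#..#.

......##.#..#.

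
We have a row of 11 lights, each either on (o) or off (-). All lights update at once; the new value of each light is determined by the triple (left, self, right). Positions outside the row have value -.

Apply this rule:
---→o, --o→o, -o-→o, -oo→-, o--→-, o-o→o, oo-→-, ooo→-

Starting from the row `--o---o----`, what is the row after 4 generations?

----o---o--

ooo-ooo-ooo
---o---o---
oooo-ooo-oo
----o---o--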